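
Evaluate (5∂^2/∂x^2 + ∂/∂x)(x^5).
5 x^{3} \left(x + 20\right)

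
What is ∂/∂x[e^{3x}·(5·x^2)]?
5 x \left(3 x + 2\right) e^{3 x}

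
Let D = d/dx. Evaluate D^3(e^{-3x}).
- 27 e^{- 3 x}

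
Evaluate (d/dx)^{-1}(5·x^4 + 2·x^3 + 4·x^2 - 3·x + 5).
x^{5} + \frac{x^{4}}{2} + \frac{4 x^{3}}{3} - \frac{3 x^{2}}{2} + 5 x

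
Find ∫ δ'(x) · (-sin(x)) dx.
1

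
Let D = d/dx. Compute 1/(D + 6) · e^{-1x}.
\frac{e^{- x}}{5}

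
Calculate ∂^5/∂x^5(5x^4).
0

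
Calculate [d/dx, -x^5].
- 5 x^{4}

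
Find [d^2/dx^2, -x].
-2\frac{d}{dx}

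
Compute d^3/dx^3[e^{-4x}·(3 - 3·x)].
48 \left(4 x - 7\right) e^{- 4 x}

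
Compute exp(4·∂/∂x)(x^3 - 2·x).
x^{3} + 12 x^{2} + 46 x + 56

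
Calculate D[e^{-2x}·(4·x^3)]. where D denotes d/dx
x^{2} \left(12 - 8 x\right) e^{- 2 x}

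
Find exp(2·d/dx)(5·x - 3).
5 x + 7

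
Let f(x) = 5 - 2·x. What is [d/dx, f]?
-2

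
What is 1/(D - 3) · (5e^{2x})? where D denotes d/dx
- 5 e^{2 x}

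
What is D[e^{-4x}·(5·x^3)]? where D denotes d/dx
x^{2} \left(15 - 20 x\right) e^{- 4 x}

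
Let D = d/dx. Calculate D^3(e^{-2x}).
- 8 e^{- 2 x}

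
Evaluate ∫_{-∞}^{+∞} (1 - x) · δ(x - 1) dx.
0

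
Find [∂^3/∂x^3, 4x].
12\frac{d^{2}}{dx^{2}}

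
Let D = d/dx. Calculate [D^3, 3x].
9D^{2}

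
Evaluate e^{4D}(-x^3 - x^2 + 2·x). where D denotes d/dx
- x^{3} - 13 x^{2} - 54 x - 72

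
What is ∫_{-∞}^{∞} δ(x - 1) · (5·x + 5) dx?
10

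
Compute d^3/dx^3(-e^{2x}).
- 8 e^{2 x}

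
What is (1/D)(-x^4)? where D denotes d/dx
- \frac{x^{5}}{5}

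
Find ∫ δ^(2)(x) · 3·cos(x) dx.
-3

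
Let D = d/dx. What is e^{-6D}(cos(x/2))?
\cos{\left(\frac{x}{2} - 3 \right)}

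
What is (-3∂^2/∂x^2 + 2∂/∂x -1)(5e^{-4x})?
- 285 e^{- 4 x}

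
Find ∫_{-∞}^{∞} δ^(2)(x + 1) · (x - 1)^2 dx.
2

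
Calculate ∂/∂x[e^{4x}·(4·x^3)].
x^{2} \left(16 x + 12\right) e^{4 x}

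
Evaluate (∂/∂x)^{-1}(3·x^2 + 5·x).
x^{3} + \frac{5 x^{2}}{2}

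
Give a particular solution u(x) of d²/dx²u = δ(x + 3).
\frac{|x + 3|}{2}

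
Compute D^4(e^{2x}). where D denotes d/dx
16 e^{2 x}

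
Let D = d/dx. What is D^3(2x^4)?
48 x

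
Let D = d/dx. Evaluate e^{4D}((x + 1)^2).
x^{2} + 10 x + 25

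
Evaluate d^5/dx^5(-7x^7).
- 17640 x^{2}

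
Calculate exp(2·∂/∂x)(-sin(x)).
- \sin{\left(x + 2 \right)}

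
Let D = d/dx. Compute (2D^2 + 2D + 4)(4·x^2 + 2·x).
16 x^{2} + 24 x + 20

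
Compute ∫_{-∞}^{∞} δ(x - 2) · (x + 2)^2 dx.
16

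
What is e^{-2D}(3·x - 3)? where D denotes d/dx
3 x - 9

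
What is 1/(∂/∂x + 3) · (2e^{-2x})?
2 e^{- 2 x}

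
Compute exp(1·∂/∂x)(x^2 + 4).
x^{2} + 2 x + 5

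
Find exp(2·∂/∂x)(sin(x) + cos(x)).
\sqrt{2} \sin{\left(x + \frac{\pi}{4} + 2 \right)}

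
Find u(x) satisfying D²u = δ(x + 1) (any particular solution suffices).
\frac{|x + 1|}{2}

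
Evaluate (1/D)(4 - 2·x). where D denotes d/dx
- x^{2} + 4 x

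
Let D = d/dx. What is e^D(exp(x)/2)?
\frac{e^{x + 1}}{2}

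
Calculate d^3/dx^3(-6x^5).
- 360 x^{2}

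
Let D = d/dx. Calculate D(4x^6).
24 x^{5}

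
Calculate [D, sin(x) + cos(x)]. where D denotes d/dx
- \sin{\left(x \right)} + \cos{\left(x \right)}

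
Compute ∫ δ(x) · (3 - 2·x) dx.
3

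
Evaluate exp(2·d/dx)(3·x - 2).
3 x + 4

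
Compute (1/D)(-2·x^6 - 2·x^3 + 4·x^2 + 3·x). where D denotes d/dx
- \frac{2 x^{7}}{7} - \frac{x^{4}}{2} + \frac{4 x^{3}}{3} + \frac{3 x^{2}}{2}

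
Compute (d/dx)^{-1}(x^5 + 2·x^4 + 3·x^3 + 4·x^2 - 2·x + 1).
\frac{x^{6}}{6} + \frac{2 x^{5}}{5} + \frac{3 x^{4}}{4} + \frac{4 x^{3}}{3} - x^{2} + x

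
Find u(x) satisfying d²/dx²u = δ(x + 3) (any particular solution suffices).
\frac{|x + 3|}{2}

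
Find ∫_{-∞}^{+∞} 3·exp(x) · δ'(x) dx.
-3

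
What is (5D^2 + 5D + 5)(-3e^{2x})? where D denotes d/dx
- 105 e^{2 x}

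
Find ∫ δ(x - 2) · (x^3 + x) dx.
10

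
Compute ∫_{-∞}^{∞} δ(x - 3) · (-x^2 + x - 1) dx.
-7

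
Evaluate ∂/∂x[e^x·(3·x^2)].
3 x \left(x + 2\right) e^{x}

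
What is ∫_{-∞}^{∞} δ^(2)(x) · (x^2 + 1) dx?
2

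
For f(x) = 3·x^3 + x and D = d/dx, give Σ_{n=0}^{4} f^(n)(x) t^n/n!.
3 t^{3} + 9 t^{2} x + t \left(9 x^{2} + 1\right) + 3 x^{3} + x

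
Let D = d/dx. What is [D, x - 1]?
1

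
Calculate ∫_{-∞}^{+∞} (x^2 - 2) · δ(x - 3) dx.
7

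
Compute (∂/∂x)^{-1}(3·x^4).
\frac{3 x^{5}}{5}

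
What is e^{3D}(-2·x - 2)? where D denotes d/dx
- 2 x - 8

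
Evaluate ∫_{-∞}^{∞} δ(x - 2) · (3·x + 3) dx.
9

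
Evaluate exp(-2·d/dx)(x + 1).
x - 1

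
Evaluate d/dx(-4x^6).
- 24 x^{5}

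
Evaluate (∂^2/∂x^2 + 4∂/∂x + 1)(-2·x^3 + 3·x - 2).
- 2 x^{3} - 24 x^{2} - 9 x + 10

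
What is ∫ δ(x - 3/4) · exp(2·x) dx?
e^{\frac{3}{2}}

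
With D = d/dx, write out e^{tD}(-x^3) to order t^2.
x \left(- 3 t^{2} - 3 t x - x^{2}\right)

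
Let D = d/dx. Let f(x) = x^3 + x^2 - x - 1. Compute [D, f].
3 x^{2} + 2 x - 1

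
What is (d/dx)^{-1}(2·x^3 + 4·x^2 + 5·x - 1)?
\frac{x^{4}}{2} + \frac{4 x^{3}}{3} + \frac{5 x^{2}}{2} - x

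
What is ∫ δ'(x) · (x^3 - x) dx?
1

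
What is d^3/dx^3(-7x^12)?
- 9240 x^{9}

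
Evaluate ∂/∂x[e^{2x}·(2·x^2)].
4 x \left(x + 1\right) e^{2 x}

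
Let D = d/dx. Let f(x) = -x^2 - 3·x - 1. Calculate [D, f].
- 2 x - 3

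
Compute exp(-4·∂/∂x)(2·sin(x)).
2 \sin{\left(x - 4 \right)}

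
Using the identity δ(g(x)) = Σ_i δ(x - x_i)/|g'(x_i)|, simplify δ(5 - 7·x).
\frac{\delta(x - 5/7)}{7}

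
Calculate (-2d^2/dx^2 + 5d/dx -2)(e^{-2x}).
- 20 e^{- 2 x}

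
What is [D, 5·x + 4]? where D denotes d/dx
5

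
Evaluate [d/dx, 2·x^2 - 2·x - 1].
4 x - 2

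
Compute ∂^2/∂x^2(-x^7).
- 42 x^{5}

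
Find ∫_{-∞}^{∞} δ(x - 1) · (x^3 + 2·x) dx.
3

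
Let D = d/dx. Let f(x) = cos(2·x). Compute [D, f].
- 2 \sin{\left(2 x \right)}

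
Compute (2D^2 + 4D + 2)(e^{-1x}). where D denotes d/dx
0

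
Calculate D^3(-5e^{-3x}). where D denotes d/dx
135 e^{- 3 x}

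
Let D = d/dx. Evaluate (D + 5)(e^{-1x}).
4 e^{- x}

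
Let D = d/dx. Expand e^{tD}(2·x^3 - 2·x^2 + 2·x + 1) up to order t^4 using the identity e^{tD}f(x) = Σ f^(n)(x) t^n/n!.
2 t^{3} + t^{2} \left(6 x - 2\right) + 2 t \left(3 x^{2} - 2 x + 1\right) + 2 x^{3} - 2 x^{2} + 2 x + 1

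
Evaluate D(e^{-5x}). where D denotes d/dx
- 5 e^{- 5 x}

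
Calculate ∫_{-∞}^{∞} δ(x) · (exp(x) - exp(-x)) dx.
0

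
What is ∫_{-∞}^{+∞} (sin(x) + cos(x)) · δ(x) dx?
1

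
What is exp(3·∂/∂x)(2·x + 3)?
2 x + 9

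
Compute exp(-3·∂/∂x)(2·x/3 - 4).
\frac{2 x}{3} - 6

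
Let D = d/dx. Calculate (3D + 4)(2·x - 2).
8 x - 2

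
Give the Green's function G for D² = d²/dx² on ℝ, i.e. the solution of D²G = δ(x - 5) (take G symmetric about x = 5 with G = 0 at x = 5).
\frac{|x - 5|}{2}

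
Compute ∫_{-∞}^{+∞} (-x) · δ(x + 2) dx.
2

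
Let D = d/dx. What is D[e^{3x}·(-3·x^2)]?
3 x \left(- 3 x - 2\right) e^{3 x}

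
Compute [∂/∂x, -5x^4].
- 20 x^{3}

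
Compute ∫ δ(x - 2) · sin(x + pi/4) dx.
\sin{\left(\frac{\pi}{4} + 2 \right)}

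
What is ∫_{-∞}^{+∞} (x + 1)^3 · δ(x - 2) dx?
27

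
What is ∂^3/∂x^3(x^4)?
24 x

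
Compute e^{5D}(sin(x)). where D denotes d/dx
\sin{\left(x + 5 \right)}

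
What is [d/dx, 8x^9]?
72 x^{8}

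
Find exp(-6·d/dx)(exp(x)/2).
\frac{e^{x - 6}}{2}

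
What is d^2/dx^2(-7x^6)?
- 210 x^{4}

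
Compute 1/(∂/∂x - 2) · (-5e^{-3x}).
e^{- 3 x}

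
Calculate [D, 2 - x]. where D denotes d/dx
-1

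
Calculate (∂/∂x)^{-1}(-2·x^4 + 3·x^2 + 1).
- \frac{2 x^{5}}{5} + x^{3} + x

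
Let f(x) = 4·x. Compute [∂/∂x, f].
4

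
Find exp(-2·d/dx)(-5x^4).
- 5 x^{4} + 40 x^{3} - 120 x^{2} + 160 x - 80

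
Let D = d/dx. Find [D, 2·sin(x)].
2 \cos{\left(x \right)}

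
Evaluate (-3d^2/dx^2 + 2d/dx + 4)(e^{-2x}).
- 12 e^{- 2 x}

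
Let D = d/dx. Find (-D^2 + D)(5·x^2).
10 x - 10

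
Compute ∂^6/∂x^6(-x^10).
- 151200 x^{4}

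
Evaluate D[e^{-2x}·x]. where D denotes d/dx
\left(1 - 2 x\right) e^{- 2 x}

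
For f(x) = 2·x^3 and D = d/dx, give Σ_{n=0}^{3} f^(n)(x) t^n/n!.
2 t^{3} + 6 t^{2} x + 6 t x^{2} + 2 x^{3}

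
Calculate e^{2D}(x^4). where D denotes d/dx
x^{4} + 8 x^{3} + 24 x^{2} + 32 x + 16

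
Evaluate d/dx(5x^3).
15 x^{2}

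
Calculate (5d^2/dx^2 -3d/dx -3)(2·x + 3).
- 6 x - 15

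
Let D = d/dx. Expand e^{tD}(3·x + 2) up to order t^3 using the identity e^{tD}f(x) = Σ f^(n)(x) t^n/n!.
3 t + 3 x + 2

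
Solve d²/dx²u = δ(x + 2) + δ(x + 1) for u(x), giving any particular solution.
\frac{|x + 2|}{2} + \frac{|x + 1|}{2}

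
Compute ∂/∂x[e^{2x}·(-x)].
\left(- 2 x - 1\right) e^{2 x}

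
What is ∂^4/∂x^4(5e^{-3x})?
405 e^{- 3 x}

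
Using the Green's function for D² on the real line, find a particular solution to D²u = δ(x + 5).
\frac{|x + 5|}{2}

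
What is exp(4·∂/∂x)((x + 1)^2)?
x^{2} + 10 x + 25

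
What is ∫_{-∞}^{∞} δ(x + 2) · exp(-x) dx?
e^{2}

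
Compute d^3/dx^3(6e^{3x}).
162 e^{3 x}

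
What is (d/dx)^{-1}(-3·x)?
- \frac{3 x^{2}}{2}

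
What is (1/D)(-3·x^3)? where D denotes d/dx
- \frac{3 x^{4}}{4}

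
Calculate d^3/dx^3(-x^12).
- 1320 x^{9}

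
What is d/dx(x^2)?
2 x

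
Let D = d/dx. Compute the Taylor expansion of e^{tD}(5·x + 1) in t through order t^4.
5 t + 5 x + 1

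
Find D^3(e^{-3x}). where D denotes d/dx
- 27 e^{- 3 x}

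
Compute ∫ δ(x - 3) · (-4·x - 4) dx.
-16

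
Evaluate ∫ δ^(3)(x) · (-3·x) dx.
0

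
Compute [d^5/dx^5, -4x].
-20\frac{d^{4}}{dx^{4}}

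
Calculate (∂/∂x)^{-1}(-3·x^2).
- x^{3}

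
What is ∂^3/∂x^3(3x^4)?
72 x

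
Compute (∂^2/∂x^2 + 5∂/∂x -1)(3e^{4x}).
105 e^{4 x}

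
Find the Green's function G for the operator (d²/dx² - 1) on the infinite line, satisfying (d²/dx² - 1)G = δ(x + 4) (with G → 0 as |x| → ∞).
-\frac{e^{-|x + 4|}}{2}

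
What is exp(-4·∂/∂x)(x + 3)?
x - 1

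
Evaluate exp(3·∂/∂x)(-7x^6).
- 7 x^{6} - 126 x^{5} - 945 x^{4} - 3780 x^{3} - 8505 x^{2} - 10206 x - 5103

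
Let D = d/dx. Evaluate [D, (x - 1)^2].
2 x - 2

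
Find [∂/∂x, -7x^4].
- 28 x^{3}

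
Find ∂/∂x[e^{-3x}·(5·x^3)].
15 x^{2} \left(1 - x\right) e^{- 3 x}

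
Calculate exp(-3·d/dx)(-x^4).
- x^{4} + 12 x^{3} - 54 x^{2} + 108 x - 81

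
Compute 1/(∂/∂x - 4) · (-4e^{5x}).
- 4 e^{5 x}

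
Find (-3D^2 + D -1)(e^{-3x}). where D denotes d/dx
- 31 e^{- 3 x}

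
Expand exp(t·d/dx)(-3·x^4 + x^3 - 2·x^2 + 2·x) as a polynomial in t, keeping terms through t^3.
t^{3} \left(1 - 12 x\right) + t^{2} \left(- 18 x^{2} + 3 x - 2\right) - t \left(12 x^{3} - 3 x^{2} + 4 x - 2\right) - 3 x^{4} + x^{3} - 2 x^{2} + 2 x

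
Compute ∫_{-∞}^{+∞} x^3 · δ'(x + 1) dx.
-3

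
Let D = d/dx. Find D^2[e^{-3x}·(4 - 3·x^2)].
3 \left(- 9 x^{2} + 12 x + 10\right) e^{- 3 x}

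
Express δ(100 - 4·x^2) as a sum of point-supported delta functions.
\frac{\delta(x - 5) + \delta(x + 5)}{40}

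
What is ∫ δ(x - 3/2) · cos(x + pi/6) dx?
\cos{\left(\frac{\pi}{6} + \frac{3}{2} \right)}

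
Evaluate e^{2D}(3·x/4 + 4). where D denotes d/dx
\frac{3 x}{4} + \frac{11}{2}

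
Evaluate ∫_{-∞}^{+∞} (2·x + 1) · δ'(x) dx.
-2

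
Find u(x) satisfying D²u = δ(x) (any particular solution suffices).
\frac{|x|}{2}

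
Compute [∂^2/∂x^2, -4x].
-8\frac{d}{dx}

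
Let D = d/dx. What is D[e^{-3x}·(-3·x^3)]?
9 x^{2} \left(x - 1\right) e^{- 3 x}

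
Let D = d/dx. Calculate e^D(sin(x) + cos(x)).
\sqrt{2} \sin{\left(x + \frac{\pi}{4} + 1 \right)}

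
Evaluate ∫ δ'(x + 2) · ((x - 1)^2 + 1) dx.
6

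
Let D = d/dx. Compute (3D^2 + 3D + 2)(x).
2 x + 3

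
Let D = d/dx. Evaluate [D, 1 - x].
-1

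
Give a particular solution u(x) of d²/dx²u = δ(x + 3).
\frac{|x + 3|}{2}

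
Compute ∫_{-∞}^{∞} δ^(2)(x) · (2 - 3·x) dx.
0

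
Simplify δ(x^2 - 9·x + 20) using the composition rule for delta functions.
\frac{\delta(x - 5) + \delta(x - 4)}{1}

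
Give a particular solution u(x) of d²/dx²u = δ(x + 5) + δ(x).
\frac{|x + 5|}{2} + \frac{|x|}{2}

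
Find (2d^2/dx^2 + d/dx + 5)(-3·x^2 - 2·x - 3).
- 15 x^{2} - 16 x - 29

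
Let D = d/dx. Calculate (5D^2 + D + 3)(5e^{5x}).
665 e^{5 x}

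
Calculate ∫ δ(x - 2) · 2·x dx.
4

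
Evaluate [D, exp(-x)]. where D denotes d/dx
- e^{- x}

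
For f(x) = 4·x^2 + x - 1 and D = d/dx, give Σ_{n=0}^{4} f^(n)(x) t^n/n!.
4 t^{2} + t \left(8 x + 1\right) + 4 x^{2} + x - 1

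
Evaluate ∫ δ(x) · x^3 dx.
0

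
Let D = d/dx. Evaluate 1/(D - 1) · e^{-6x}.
- \frac{e^{- 6 x}}{7}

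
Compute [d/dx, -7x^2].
- 14 x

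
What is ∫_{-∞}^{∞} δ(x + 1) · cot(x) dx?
- \cot{\left(1 \right)}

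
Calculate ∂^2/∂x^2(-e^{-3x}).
- 9 e^{- 3 x}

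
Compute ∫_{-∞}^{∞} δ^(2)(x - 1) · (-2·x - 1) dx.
0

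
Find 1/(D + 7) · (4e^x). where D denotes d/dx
\frac{e^{x}}{2}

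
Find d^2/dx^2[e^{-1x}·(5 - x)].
\left(7 - x\right) e^{- x}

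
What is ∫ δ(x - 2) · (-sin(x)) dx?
- \sin{\left(2 \right)}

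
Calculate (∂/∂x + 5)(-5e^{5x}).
- 50 e^{5 x}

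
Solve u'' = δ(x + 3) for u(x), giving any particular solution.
\frac{|x + 3|}{2}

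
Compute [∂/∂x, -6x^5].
- 30 x^{4}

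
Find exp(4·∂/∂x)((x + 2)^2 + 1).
x^{2} + 12 x + 37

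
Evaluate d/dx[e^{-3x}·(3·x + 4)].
9 \left(- x - 1\right) e^{- 3 x}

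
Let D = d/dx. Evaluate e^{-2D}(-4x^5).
- 4 x^{5} + 40 x^{4} - 160 x^{3} + 320 x^{2} - 320 x + 128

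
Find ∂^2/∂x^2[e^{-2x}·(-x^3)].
2 x \left(- 2 x^{2} + 6 x - 3\right) e^{- 2 x}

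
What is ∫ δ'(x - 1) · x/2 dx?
- \frac{1}{2}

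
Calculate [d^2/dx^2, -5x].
-10\frac{d}{dx}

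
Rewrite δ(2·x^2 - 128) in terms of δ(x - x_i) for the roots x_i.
\frac{\delta(x - 8) + \delta(x + 8)}{32}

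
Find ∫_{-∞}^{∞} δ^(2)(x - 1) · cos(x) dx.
- \cos{\left(1 \right)}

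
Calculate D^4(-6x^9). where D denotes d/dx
- 18144 x^{5}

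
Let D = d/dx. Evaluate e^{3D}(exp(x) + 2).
e^{x + 3} + 2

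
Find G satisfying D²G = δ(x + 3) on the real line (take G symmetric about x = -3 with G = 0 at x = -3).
\frac{|x + 3|}{2}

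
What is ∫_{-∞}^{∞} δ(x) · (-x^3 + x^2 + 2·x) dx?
0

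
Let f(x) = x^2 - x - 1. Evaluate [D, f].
2 x - 1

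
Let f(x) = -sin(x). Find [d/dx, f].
- \cos{\left(x \right)}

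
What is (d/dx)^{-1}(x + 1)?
\frac{x^{2}}{2} + x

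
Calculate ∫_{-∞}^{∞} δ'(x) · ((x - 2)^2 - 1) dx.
4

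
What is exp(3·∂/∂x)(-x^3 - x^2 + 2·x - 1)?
- x^{3} - 10 x^{2} - 31 x - 31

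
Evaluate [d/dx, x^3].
3 x^{2}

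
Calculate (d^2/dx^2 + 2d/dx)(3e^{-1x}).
- 3 e^{- x}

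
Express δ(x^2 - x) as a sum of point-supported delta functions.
\frac{\delta(x - 1) + \delta(x)}{1}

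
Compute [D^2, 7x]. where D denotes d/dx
14D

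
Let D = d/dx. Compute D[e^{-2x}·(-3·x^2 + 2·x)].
2 \left(3 x^{2} - 5 x + 1\right) e^{- 2 x}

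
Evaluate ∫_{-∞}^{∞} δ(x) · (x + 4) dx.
4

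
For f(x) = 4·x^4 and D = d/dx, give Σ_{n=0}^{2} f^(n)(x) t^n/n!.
4 x^{2} \left(6 t^{2} + 4 t x + x^{2}\right)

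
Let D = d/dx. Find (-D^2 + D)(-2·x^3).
6 x \left(2 - x\right)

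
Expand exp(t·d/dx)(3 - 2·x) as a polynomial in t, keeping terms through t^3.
- 2 t - 2 x + 3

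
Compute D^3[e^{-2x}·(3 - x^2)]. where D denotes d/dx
4 \left(2 x^{2} - 6 x - 3\right) e^{- 2 x}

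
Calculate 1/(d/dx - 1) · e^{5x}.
\frac{e^{5 x}}{4}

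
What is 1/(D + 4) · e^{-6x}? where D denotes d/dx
- \frac{e^{- 6 x}}{2}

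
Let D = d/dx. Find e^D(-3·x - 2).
- 3 x - 5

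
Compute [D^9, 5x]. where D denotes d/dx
45D^{8}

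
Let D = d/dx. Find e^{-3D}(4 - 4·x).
16 - 4 x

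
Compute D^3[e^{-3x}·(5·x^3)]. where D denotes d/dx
15 \left(- 9 x^{3} + 27 x^{2} - 18 x + 2\right) e^{- 3 x}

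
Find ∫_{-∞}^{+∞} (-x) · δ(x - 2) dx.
-2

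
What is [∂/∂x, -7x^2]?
- 14 x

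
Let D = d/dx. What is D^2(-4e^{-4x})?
- 64 e^{- 4 x}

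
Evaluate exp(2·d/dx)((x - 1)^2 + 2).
x^{2} + 2 x + 3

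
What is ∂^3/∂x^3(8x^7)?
1680 x^{4}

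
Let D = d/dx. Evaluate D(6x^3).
18 x^{2}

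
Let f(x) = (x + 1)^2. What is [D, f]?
2 x + 2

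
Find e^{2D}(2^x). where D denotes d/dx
2^{x + 2}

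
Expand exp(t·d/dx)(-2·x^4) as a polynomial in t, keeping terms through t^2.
2 x^{2} \left(- 6 t^{2} - 4 t x - x^{2}\right)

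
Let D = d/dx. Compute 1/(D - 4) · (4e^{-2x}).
- \frac{2 e^{- 2 x}}{3}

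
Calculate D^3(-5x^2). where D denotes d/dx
0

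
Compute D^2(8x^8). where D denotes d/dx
448 x^{6}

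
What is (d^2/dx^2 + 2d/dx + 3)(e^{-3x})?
6 e^{- 3 x}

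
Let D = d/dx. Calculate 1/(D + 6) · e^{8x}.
\frac{e^{8 x}}{14}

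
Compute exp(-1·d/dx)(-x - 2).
- x - 1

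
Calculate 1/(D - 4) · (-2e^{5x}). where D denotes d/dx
- 2 e^{5 x}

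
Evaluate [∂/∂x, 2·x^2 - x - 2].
4 x - 1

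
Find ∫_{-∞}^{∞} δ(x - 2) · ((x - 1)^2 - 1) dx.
0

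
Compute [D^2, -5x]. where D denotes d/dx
-10D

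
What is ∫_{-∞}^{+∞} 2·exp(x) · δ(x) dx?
2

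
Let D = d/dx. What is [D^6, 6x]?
36D^{5}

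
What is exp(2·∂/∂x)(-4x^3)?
- 4 x^{3} - 24 x^{2} - 48 x - 32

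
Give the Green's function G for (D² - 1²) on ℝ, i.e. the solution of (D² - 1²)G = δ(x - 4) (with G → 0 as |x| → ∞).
-\frac{e^{-|x - 4|}}{2}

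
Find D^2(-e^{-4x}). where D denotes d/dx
- 16 e^{- 4 x}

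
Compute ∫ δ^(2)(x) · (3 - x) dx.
0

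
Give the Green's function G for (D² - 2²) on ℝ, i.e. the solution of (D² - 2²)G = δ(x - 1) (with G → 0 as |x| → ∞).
-\frac{e^{-2|x - 1|}}{4}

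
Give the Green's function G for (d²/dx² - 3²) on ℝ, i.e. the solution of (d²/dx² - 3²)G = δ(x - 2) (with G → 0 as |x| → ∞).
-\frac{e^{-3|x - 2|}}{6}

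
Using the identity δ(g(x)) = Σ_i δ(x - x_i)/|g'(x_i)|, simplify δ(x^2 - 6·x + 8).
\frac{\delta(x - 2) + \delta(x - 4)}{2}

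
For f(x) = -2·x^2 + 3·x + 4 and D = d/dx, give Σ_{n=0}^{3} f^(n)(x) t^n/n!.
- 2 t^{2} - t \left(4 x - 3\right) - 2 x^{2} + 3 x + 4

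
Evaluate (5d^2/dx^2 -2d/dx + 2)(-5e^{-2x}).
- 130 e^{- 2 x}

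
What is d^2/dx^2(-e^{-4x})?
- 16 e^{- 4 x}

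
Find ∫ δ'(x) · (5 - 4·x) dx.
4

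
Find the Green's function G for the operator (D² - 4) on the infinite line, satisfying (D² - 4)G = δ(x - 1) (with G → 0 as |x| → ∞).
-\frac{e^{-2|x - 1|}}{4}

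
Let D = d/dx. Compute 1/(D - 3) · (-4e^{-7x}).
\frac{2 e^{- 7 x}}{5}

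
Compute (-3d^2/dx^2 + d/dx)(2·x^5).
10 x^{3} \left(x - 12\right)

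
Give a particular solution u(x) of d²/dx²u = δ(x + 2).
\frac{|x + 2|}{2}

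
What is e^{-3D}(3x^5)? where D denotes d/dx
3 x^{5} - 45 x^{4} + 270 x^{3} - 810 x^{2} + 1215 x - 729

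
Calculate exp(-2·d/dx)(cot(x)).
\cot{\left(x - 2 \right)}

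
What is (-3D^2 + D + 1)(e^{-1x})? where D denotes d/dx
- 3 e^{- x}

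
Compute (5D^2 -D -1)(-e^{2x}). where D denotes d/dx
- 17 e^{2 x}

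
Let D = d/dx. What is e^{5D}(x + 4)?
x + 9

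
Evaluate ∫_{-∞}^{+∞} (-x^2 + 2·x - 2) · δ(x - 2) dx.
-2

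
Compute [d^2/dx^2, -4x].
-8\frac{d}{dx}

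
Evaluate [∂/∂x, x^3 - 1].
3 x^{2}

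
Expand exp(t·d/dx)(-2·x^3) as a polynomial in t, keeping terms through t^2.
2 x \left(- 3 t^{2} - 3 t x - x^{2}\right)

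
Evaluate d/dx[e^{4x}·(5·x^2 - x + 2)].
\left(20 x^{2} + 6 x + 7\right) e^{4 x}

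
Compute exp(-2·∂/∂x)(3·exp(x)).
3 e^{x - 2}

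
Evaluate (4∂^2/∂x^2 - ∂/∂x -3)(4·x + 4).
- 12 x - 16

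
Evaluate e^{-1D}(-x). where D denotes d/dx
1 - x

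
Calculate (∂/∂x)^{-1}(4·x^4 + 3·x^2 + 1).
\frac{4 x^{5}}{5} + x^{3} + x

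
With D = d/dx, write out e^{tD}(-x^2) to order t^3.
- t^{2} - 2 t x - x^{2}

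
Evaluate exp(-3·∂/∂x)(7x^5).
7 x^{5} - 105 x^{4} + 630 x^{3} - 1890 x^{2} + 2835 x - 1701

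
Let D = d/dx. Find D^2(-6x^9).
- 432 x^{7}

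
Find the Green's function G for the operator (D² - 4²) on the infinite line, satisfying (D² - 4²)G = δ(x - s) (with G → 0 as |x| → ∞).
-\frac{e^{-4|x-s|}}{8}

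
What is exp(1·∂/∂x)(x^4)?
x^{4} + 4 x^{3} + 6 x^{2} + 4 x + 1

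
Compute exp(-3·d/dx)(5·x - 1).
5 x - 16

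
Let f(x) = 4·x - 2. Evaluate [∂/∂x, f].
4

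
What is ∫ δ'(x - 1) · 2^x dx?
- \log{\left(4 \right)}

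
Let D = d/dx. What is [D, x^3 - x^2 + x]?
3 x^{2} - 2 x + 1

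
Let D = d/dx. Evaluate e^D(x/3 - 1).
\frac{x}{3} - \frac{2}{3}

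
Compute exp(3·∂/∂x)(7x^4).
7 x^{4} + 84 x^{3} + 378 x^{2} + 756 x + 567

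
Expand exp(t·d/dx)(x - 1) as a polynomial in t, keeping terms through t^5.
t + x - 1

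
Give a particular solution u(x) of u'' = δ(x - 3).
\frac{|x - 3|}{2}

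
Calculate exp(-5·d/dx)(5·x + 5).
5 x - 20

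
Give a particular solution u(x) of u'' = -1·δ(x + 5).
-\frac{|x + 5|}{2}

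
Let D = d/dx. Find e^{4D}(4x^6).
4 x^{6} + 96 x^{5} + 960 x^{4} + 5120 x^{3} + 15360 x^{2} + 24576 x + 16384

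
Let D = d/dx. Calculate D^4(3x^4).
72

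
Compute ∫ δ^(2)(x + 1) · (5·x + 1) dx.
0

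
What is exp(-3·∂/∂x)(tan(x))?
\tan{\left(x - 3 \right)}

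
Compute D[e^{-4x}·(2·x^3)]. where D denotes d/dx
x^{2} \left(6 - 8 x\right) e^{- 4 x}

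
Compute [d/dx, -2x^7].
- 14 x^{6}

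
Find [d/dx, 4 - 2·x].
-2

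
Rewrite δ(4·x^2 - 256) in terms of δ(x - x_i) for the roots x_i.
\frac{\delta(x - 8) + \delta(x + 8)}{64}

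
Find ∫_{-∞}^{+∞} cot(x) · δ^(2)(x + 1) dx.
- \frac{2 \cot{\left(1 \right)}}{\sin^{2}{\left(1 \right)}}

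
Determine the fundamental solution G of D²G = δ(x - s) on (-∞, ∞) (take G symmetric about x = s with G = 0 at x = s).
\frac{|x - s|}{2}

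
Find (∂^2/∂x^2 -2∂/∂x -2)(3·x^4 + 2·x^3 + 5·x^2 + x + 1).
- 6 x^{4} - 28 x^{3} + 14 x^{2} - 10 x + 6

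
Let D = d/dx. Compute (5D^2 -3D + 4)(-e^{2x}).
- 18 e^{2 x}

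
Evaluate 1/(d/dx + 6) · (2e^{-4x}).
e^{- 4 x}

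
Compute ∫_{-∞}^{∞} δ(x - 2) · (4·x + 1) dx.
9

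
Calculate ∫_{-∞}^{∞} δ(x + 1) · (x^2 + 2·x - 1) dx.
-2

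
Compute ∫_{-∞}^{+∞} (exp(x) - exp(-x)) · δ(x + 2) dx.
- 2 \sinh{\left(2 \right)}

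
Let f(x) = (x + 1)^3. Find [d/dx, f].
3 \left(x + 1\right)^{2}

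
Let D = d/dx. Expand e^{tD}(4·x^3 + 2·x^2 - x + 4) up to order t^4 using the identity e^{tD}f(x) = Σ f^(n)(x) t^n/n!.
4 t^{3} + t^{2} \left(12 x + 2\right) + t \left(12 x^{2} + 4 x - 1\right) + 4 x^{3} + 2 x^{2} - x + 4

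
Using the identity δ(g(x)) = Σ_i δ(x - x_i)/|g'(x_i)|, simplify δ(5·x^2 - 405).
\frac{\delta(x - 9) + \delta(x + 9)}{90}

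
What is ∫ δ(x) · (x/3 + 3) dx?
3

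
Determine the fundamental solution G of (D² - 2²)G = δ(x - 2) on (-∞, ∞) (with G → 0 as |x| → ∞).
-\frac{e^{-2|x - 2|}}{4}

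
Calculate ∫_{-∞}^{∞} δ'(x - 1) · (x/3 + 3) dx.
- \frac{1}{3}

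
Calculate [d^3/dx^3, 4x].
12\frac{d^{2}}{dx^{2}}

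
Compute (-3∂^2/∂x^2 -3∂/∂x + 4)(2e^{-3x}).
- 28 e^{- 3 x}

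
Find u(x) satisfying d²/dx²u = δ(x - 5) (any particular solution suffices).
\frac{|x - 5|}{2}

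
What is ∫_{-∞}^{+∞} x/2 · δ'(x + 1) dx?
- \frac{1}{2}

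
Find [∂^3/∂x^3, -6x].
-18\frac{d^{2}}{dx^{2}}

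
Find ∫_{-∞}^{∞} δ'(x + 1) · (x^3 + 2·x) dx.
-5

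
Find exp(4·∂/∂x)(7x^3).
7 x^{3} + 84 x^{2} + 336 x + 448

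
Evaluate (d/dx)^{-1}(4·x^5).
\frac{2 x^{6}}{3}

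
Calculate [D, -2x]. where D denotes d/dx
-2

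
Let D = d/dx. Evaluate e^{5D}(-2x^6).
- 2 x^{6} - 60 x^{5} - 750 x^{4} - 5000 x^{3} - 18750 x^{2} - 37500 x - 31250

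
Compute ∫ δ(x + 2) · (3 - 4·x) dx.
11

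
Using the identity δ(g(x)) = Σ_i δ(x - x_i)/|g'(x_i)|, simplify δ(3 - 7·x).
\frac{\delta(x - 3/7)}{7}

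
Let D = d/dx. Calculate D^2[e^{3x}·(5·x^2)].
\left(45 x^{2} + 60 x + 10\right) e^{3 x}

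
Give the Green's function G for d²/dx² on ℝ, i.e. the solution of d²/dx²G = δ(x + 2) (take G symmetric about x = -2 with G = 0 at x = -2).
\frac{|x + 2|}{2}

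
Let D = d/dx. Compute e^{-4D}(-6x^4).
- 6 x^{4} + 96 x^{3} - 576 x^{2} + 1536 x - 1536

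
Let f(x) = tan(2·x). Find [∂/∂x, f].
\frac{2}{\cos^{2}{\left(2 x \right)}}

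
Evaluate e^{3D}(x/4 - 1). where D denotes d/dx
\frac{x}{4} - \frac{1}{4}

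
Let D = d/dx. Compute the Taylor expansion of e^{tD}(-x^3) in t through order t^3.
- t^{3} - 3 t^{2} x - 3 t x^{2} - x^{3}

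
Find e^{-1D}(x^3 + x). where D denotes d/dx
x^{3} - 3 x^{2} + 4 x - 2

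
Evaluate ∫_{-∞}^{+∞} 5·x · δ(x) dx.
0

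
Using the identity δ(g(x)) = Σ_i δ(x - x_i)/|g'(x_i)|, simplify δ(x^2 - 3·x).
\frac{\delta(x - 3) + \delta(x)}{3}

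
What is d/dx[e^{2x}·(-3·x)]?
\left(- 6 x - 3\right) e^{2 x}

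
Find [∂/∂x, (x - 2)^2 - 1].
2 x - 4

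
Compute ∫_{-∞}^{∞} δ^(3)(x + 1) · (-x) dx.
0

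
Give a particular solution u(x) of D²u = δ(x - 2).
\frac{|x - 2|}{2}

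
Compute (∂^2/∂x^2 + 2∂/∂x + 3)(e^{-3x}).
6 e^{- 3 x}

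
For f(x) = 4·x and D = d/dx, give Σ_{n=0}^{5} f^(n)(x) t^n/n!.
4 t + 4 x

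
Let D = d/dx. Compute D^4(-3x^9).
- 9072 x^{5}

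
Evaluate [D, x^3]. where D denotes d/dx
3 x^{2}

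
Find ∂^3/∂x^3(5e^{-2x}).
- 40 e^{- 2 x}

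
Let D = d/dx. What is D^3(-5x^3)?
-30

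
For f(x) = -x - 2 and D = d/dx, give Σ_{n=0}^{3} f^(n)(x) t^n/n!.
- t - x - 2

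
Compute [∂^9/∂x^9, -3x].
-27\frac{d^{8}}{dx^{8}}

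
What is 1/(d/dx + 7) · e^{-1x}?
\frac{e^{- x}}{6}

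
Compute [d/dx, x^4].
4 x^{3}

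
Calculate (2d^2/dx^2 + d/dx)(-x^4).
4 x^{2} \left(- x - 6\right)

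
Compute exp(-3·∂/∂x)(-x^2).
- x^{2} + 6 x - 9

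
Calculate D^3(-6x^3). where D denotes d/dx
-36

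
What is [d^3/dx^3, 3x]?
9\frac{d^{2}}{dx^{2}}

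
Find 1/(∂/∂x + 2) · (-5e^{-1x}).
- 5 e^{- x}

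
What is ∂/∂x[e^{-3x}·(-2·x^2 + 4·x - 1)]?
\left(6 x^{2} - 16 x + 7\right) e^{- 3 x}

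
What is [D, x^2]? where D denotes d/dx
2 x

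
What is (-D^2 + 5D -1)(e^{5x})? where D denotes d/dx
- e^{5 x}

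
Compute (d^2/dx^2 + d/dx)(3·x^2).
6 x + 6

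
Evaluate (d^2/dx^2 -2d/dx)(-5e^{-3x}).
- 75 e^{- 3 x}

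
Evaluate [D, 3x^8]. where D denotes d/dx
24 x^{7}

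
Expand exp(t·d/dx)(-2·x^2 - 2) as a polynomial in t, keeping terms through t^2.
- 2 t^{2} - 4 t x - 2 x^{2} - 2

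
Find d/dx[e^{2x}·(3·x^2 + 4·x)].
\left(6 x^{2} + 14 x + 4\right) e^{2 x}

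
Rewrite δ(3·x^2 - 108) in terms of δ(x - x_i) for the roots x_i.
\frac{\delta(x - 6) + \delta(x + 6)}{36}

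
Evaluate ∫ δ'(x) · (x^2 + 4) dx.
0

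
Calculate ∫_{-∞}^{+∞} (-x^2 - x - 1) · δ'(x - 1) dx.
3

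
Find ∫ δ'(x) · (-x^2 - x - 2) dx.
1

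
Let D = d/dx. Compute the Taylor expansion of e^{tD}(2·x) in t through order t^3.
2 t + 2 x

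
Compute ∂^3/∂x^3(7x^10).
5040 x^{7}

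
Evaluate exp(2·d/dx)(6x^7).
6 x^{7} + 84 x^{6} + 504 x^{5} + 1680 x^{4} + 3360 x^{3} + 4032 x^{2} + 2688 x + 768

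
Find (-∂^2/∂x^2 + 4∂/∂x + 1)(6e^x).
24 e^{x}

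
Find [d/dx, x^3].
3 x^{2}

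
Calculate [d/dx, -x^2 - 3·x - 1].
- 2 x - 3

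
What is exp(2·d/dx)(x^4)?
x^{4} + 8 x^{3} + 24 x^{2} + 32 x + 16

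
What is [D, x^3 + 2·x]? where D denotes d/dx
3 x^{2} + 2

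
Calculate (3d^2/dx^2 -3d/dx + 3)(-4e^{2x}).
- 36 e^{2 x}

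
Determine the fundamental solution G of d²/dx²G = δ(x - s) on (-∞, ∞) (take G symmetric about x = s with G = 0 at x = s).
\frac{|x - s|}{2}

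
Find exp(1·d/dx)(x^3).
x^{3} + 3 x^{2} + 3 x + 1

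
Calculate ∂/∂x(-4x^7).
- 28 x^{6}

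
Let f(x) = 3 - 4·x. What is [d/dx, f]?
-4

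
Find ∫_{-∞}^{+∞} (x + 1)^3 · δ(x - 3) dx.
64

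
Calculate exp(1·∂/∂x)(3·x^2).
3 x^{2} + 6 x + 3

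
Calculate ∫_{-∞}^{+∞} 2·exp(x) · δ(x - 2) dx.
2 e^{2}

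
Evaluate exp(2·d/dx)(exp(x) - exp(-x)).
2 \sinh{\left(x + 2 \right)}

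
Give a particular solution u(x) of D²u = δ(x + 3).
\frac{|x + 3|}{2}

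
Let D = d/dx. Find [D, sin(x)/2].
\frac{\cos{\left(x \right)}}{2}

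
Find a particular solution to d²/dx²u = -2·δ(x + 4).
-|x + 4|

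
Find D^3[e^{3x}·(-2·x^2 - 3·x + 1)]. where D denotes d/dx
\left(- 54 x^{2} - 189 x - 90\right) e^{3 x}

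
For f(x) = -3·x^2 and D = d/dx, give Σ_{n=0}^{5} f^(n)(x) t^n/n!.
- 3 t^{2} - 6 t x - 3 x^{2}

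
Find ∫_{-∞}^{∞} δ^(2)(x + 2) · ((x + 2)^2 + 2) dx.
2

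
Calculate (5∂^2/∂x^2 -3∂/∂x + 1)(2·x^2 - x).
2 x^{2} - 13 x + 23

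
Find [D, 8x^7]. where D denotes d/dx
56 x^{6}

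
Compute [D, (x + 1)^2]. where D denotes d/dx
2 x + 2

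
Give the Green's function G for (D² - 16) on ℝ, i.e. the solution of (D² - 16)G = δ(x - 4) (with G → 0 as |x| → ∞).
-\frac{e^{-4|x - 4|}}{8}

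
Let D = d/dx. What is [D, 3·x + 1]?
3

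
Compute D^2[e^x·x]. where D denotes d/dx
\left(x + 2\right) e^{x}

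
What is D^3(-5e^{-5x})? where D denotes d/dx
625 e^{- 5 x}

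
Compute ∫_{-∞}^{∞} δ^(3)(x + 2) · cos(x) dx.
\sin{\left(2 \right)}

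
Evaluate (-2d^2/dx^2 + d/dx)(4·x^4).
16 x^{2} \left(x - 6\right)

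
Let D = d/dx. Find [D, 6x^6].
36 x^{5}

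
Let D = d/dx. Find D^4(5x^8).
8400 x^{4}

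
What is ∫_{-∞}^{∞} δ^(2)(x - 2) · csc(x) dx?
\left(2 \cot^{2}{\left(2 \right)} + 1\right) \csc{\left(2 \right)}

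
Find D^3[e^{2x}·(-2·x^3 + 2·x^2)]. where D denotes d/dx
\left(- 16 x^{3} - 56 x^{2} - 24 x + 12\right) e^{2 x}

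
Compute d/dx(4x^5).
20 x^{4}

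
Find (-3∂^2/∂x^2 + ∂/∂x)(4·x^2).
8 x - 24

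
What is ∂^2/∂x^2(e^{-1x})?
e^{- x}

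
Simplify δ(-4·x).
\frac{\delta(x)}{4}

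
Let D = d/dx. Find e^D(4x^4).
4 x^{4} + 16 x^{3} + 24 x^{2} + 16 x + 4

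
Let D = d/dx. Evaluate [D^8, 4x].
32D^{7}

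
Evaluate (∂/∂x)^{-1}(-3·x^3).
- \frac{3 x^{4}}{4}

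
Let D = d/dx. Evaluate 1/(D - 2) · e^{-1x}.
- \frac{e^{- x}}{3}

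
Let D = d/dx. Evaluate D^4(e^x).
e^{x}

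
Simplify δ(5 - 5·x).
\frac{\delta(x - 1)}{5}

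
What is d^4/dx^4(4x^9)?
12096 x^{5}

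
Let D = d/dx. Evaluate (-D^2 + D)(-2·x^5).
10 x^{3} \left(4 - x\right)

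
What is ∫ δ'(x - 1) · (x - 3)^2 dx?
4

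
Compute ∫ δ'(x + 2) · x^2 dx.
4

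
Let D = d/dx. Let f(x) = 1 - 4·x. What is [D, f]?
-4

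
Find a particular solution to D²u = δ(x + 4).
\frac{|x + 4|}{2}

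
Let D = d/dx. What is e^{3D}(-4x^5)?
- 4 x^{5} - 60 x^{4} - 360 x^{3} - 1080 x^{2} - 1620 x - 972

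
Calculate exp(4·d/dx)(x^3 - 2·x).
x^{3} + 12 x^{2} + 46 x + 56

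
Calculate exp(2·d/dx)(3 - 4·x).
- 4 x - 5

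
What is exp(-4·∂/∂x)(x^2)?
x^{2} - 8 x + 16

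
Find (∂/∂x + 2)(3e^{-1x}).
3 e^{- x}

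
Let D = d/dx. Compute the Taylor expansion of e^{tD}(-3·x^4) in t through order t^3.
3 x \left(- 4 t^{3} - 6 t^{2} x - 4 t x^{2} - x^{3}\right)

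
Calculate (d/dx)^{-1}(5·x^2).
\frac{5 x^{3}}{3}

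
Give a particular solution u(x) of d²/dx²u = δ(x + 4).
\frac{|x + 4|}{2}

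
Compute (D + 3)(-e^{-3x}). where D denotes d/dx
0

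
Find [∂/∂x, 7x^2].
14 x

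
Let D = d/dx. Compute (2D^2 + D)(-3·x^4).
12 x^{2} \left(- x - 6\right)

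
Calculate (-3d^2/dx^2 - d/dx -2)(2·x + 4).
- 4 x - 10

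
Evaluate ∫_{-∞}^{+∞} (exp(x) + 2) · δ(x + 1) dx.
e^{-1} + 2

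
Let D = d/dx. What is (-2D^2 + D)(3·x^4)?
12 x^{2} \left(x - 6\right)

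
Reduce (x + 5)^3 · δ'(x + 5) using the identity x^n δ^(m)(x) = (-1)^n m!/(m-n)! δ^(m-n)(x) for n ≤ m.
0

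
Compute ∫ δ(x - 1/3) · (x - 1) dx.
- \frac{2}{3}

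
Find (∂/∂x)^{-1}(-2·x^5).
- \frac{x^{6}}{3}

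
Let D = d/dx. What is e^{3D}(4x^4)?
4 x^{4} + 48 x^{3} + 216 x^{2} + 432 x + 324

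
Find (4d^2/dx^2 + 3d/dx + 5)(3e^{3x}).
150 e^{3 x}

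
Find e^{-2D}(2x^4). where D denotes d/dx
2 x^{4} - 16 x^{3} + 48 x^{2} - 64 x + 32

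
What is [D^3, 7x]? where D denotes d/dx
21D^{2}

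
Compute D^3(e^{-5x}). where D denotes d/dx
- 125 e^{- 5 x}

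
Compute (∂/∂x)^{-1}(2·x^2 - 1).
\frac{2 x^{3}}{3} - x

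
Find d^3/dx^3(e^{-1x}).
- e^{- x}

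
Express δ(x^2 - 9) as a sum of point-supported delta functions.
\frac{\delta(x + 3) + \delta(x - 3)}{6}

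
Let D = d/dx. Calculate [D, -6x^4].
- 24 x^{3}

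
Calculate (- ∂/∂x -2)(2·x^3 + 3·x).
- 4 x^{3} - 6 x^{2} - 6 x - 3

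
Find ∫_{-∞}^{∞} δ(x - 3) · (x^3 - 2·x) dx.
21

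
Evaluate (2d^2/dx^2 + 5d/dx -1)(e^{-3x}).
2 e^{- 3 x}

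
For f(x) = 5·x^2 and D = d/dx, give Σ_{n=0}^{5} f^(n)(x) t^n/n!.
5 t^{2} + 10 t x + 5 x^{2}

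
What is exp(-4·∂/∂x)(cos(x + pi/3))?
\cos{\left(x - 4 + \frac{\pi}{3} \right)}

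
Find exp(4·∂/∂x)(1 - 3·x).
- 3 x - 11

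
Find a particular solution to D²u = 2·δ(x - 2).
|x - 2|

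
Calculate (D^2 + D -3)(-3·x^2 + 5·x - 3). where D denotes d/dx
9 x^{2} - 21 x + 8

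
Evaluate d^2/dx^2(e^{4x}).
16 e^{4 x}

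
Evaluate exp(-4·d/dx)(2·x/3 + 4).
\frac{2 x}{3} + \frac{4}{3}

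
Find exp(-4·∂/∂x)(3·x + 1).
3 x - 11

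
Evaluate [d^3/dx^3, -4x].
-12\frac{d^{2}}{dx^{2}}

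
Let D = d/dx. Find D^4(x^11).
7920 x^{7}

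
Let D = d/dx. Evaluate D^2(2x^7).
84 x^{5}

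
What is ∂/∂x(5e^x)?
5 e^{x}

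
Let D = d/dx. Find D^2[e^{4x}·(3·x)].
\left(48 x + 24\right) e^{4 x}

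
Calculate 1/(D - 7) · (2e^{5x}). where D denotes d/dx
- e^{5 x}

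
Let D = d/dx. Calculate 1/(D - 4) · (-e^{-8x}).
\frac{e^{- 8 x}}{12}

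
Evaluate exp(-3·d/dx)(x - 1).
x - 4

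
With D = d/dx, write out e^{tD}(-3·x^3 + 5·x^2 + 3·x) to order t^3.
- 3 t^{3} + t^{2} \left(5 - 9 x\right) + t \left(- 9 x^{2} + 10 x + 3\right) - 3 x^{3} + 5 x^{2} + 3 x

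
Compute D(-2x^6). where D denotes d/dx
- 12 x^{5}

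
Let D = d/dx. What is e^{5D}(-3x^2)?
- 3 x^{2} - 30 x - 75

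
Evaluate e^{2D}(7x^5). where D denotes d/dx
7 x^{5} + 70 x^{4} + 280 x^{3} + 560 x^{2} + 560 x + 224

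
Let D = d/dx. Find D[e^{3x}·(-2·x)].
\left(- 6 x - 2\right) e^{3 x}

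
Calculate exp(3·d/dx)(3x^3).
3 x^{3} + 27 x^{2} + 81 x + 81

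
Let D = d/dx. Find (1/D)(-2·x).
- x^{2}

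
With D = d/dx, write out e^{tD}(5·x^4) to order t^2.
5 x^{2} \left(6 t^{2} + 4 t x + x^{2}\right)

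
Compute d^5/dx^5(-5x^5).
-600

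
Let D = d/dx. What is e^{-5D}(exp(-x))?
e^{5 - x}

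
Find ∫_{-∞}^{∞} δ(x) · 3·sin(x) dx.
0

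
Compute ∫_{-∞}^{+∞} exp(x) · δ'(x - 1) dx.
- e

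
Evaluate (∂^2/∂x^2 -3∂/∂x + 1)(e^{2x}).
- e^{2 x}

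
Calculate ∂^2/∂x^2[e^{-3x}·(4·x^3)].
12 x \left(3 x^{2} - 6 x + 2\right) e^{- 3 x}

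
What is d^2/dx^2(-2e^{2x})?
- 8 e^{2 x}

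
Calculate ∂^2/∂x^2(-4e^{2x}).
- 16 e^{2 x}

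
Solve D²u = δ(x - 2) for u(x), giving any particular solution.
\frac{|x - 2|}{2}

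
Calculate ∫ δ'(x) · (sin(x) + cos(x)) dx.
-1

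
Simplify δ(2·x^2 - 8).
\frac{\delta(x - 2) + \delta(x + 2)}{8}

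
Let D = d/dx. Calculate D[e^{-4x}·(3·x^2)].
6 x \left(1 - 2 x\right) e^{- 4 x}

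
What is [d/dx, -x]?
-1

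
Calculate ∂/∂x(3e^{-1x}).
- 3 e^{- x}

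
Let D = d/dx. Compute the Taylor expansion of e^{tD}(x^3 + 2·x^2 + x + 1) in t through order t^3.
t^{3} + t^{2} \left(3 x + 2\right) + t \left(3 x^{2} + 4 x + 1\right) + x^{3} + 2 x^{2} + x + 1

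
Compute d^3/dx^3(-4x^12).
- 5280 x^{9}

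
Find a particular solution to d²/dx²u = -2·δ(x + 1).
-|x + 1|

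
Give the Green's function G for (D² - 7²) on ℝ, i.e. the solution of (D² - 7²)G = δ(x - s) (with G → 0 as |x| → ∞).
-\frac{e^{-7|x-s|}}{14}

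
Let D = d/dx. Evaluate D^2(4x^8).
224 x^{6}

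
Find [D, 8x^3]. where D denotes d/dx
24 x^{2}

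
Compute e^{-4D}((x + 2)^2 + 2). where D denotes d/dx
x^{2} - 4 x + 6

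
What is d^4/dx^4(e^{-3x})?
81 e^{- 3 x}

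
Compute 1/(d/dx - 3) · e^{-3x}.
- \frac{e^{- 3 x}}{6}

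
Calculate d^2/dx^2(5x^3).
30 x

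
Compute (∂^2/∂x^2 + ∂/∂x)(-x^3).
3 x \left(- x - 2\right)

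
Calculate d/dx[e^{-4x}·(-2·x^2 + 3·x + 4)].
\left(8 x^{2} - 16 x - 13\right) e^{- 4 x}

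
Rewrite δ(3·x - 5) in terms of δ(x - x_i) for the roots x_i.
\frac{\delta(x - 5/3)}{3}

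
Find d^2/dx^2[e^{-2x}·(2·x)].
8 \left(x - 1\right) e^{- 2 x}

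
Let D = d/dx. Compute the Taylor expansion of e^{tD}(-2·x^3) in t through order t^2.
2 x \left(- 3 t^{2} - 3 t x - x^{2}\right)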